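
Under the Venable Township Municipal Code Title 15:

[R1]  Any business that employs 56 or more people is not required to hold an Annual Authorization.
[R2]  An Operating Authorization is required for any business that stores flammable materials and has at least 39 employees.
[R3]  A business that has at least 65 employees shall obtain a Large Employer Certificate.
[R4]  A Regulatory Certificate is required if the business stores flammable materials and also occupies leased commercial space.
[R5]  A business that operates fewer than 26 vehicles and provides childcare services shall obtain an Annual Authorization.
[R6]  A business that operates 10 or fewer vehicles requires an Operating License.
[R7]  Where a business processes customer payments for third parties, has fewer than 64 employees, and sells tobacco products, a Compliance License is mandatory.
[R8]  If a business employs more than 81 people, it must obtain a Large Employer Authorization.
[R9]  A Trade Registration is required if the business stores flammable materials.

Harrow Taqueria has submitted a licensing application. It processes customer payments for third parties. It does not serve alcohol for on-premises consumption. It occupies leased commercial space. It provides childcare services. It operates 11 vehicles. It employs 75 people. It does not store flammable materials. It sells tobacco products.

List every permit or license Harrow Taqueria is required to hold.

[R1] employees 75 ≥ 56 → exempt from Annual Authorization.
[R2] does not store flammable materials; employees 75 ≥ 39 → Operating Authorization not required.
[R3] employees 75 ≥ 65 → Large Employer Certificate required.
[R4] does not store flammable materials; occupies leased commercial space → Regulatory Certificate not required.
[R5] vehicles 11 < 26; provides childcare services → Annual Authorization required.
[R6] vehicles 11 > 10 → Operating License not required.
[R7] processes customer payments for third parties; employees 75 ≥ 64; sells tobacco products → Compliance License not required.
[R8] employees 75 ≤ 81 → Large Employer Authorization not required.
[R9] does not store flammable materials → Trade Registration not required.

Large Employer Certificate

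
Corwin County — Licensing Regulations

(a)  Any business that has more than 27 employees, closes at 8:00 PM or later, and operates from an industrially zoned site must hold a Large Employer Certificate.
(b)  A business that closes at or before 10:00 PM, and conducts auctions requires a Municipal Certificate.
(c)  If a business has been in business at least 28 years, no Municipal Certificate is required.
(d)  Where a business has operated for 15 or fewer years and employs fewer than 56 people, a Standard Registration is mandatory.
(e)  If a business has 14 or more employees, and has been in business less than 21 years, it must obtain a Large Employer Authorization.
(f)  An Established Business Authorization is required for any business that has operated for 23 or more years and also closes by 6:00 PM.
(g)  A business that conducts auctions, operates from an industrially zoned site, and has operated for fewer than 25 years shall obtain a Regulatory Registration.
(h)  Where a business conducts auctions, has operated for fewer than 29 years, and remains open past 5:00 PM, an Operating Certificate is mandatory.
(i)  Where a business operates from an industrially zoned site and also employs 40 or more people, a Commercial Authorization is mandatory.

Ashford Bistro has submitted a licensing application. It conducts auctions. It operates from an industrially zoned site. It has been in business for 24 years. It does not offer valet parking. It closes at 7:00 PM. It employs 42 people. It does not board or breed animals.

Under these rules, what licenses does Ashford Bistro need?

Commercial Authorization, Municipal Certificate, Operating Certificate, Regulatory Registration

(a) employees 42 > 27; closes 7:00 PM, at/before 8:00 PM; operates from an industrially zoned site → Large Employer Certificate not required.
(b) closes 7:00 PM, at/before 10:00 PM; conducts auctions → Municipal Certificate required.
(c) years in business 24 < 28 → Municipal Certificate exemption does not apply.
(d) years in business 24 > 15; employees 42 < 56 → Standard Registration not required.
(e) employees 42 ≥ 14; years in business 24 ≥ 21 → Large Employer Authorization not required.
(f) years in business 24 ≥ 23; closes 7:00 PM, after 6:00 PM → Established Business Authorization not required.
(g) conducts auctions; operates from an industrially zoned site; years in business 24 < 25 → Regulatory Registration required.
(h) conducts auctions; years in business 24 < 29; closes 7:00 PM, after 5:00 PM → Operating Certificate required.
(i) operates from an industrially zoned site; employees 42 ≥ 40 → Commercial Authorization required.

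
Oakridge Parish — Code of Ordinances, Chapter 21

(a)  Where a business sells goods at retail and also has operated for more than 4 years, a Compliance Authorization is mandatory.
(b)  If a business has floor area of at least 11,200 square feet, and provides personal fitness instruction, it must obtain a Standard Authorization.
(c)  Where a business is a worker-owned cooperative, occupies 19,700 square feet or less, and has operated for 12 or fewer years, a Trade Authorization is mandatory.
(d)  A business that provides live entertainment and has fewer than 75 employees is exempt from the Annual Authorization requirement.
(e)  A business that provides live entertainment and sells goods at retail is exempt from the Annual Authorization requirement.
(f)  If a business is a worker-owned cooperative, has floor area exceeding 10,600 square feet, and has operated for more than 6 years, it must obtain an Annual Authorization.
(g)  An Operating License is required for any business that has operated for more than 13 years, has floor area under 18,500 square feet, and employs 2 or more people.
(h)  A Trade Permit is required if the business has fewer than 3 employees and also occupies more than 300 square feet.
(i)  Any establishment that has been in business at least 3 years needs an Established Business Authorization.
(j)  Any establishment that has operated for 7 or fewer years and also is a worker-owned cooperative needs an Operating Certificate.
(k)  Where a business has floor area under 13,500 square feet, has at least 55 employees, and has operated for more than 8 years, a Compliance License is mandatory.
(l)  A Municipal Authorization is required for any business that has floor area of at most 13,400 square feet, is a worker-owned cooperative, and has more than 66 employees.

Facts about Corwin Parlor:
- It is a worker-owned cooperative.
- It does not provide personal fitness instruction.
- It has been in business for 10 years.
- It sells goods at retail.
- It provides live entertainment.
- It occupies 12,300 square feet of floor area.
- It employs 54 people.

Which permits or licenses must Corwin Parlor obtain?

(a) sells goods at retail; years in business 10 > 4 → Compliance Authorization required.
(b) floor area 12,300 square feet ≥ 11,200 square feet; does not provide personal fitness instruction → Standard Authorization not required.
(c) is a worker-owned cooperative; floor area 12,300 square feet ≤ 19,700 square feet; years in business 10 ≤ 12 → Trade Authorization required.
(d) provides live entertainment; employees 54 < 75 → exempt from Annual Authorization.
(e) provides live entertainment; sells goods at retail → exempt from Annual Authorization.
(f) is a worker-owned cooperative; floor area 12,300 square feet > 10,600 square feet; years in business 10 > 6 → Annual Authorization required.
(g) years in business 10 ≤ 13; floor area 12,300 square feet < 18,500 square feet; employees 54 ≥ 2 → Operating License not required.
(h) employees 54 ≥ 3; floor area 12,300 square feet > 300 square feet → Trade Permit not required.
(i) years in business 10 ≥ 3 → Established Business Authorization required.
(j) years in business 10 > 7; is a worker-owned cooperative → Operating Certificate not required.
(k) floor area 12,300 square feet < 13,500 square feet; employees 54 < 55; years in business 10 > 8 → Compliance License not required.
(l) floor area 12,300 square feet ≤ 13,400 square feet; is a worker-owned cooperative; employees 54 ≤ 66 → Municipal Authorization not required.

Compliance Authorization, Established Business Authorization, Trade Authorization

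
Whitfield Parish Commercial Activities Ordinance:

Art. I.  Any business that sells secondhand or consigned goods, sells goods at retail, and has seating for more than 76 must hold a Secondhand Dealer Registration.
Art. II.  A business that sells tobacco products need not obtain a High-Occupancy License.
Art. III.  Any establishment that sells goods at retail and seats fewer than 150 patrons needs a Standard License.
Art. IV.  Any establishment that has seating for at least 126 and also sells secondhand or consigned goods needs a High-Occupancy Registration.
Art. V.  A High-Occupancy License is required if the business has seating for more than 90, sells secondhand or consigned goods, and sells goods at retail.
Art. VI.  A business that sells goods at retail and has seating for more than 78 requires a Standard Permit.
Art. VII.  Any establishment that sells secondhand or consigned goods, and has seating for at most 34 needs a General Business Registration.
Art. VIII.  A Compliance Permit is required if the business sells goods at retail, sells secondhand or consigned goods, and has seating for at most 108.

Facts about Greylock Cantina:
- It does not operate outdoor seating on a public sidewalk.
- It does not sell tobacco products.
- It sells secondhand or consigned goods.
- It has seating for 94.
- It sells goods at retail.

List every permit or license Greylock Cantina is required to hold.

Compliance Permit, High-Occupancy License, Secondhand Dealer Registration, Standard License, Standard Permit

Art. I. sells secondhand or consigned goods; sells goods at retail; seating 94 > 76 → Secondhand Dealer Registration required.
Art. II. does not sell tobacco products → High-Occupancy License exemption does not apply.
Art. III. sells goods at retail; seating 94 < 150 → Standard License required.
Art. IV. seating 94 < 126; sells secondhand or consigned goods → High-Occupancy Registration not required.
Art. V. seating 94 > 90; sells secondhand or consigned goods; sells goods at retail → High-Occupancy License required.
Art. VI. sells goods at retail; seating 94 > 78 → Standard Permit required.
Art. VII. sells secondhand or consigned goods; seating 94 > 34 → General Business Registration not required.
Art. VIII. sells goods at retail; sells secondhand or consigned goods; seating 94 ≤ 108 → Compliance Permit required.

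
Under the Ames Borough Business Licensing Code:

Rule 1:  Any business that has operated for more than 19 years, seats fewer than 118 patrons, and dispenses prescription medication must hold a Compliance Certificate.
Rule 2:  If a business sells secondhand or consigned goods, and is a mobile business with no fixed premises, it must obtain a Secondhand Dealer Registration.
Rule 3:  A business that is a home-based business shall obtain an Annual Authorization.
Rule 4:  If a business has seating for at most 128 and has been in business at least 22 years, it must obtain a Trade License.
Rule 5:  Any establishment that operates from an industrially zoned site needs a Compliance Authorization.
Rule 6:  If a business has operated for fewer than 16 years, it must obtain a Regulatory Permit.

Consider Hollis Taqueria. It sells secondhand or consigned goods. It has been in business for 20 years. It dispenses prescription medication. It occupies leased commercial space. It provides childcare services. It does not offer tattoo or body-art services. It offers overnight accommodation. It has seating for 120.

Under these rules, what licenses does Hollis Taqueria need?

None

Rule 1: years in business 20 > 19; seating 120 ≥ 118; dispenses prescription medication → Compliance Certificate not required.
Rule 2: sells secondhand or consigned goods; occupies leased commercial space (not: is a mobile business with no fixed premises) → Secondhand Dealer Registration not required.
Rule 3: occupies leased commercial space (not: is a home-based business) → Annual Authorization not required.
Rule 4: seating 120 ≤ 128; years in business 20 < 22 → Trade License not required.
Rule 5: occupies leased commercial space (not: operates from an industrially zoned site) → Compliance Authorization not required.
Rule 6: years in business 20 ≥ 16 → Regulatory Permit not required.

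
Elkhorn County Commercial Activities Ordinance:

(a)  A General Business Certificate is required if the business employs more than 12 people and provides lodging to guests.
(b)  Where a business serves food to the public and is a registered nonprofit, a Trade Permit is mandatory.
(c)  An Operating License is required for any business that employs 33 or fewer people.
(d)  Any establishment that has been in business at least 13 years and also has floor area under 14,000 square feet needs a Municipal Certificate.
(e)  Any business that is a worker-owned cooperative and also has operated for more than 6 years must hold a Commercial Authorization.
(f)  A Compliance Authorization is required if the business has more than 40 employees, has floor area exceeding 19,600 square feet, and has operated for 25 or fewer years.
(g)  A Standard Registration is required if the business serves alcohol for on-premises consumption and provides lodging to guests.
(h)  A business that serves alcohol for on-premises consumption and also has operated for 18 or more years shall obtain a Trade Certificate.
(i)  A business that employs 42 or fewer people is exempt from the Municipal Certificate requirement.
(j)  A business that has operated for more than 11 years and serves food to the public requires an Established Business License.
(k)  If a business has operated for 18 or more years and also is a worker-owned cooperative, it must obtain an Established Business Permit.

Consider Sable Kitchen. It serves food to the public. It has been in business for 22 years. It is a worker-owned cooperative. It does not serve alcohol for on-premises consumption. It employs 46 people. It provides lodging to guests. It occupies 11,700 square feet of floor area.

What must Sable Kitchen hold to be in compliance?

(a) employees 46 > 12; provides lodging to guests → General Business Certificate required.
(b) serves food to the public; is a worker-owned cooperative (not: is a registered nonprofit) → Trade Permit not required.
(c) employees 46 > 33 → Operating License not required.
(d) years in business 22 ≥ 13; floor area 11,700 square feet < 14,000 square feet → Municipal Certificate required.
(e) is a worker-owned cooperative; years in business 22 > 6 → Commercial Authorization required.
(f) employees 46 > 40; floor area 11,700 square feet ≤ 19,600 square feet; years in business 22 ≤ 25 → Compliance Authorization not required.
(g) does not serve alcohol for on-premises consumption; provides lodging to guests → Standard Registration not required.
(h) does not serve alcohol for on-premises consumption; years in business 22 ≥ 18 → Trade Certificate not required.
(i) employees 46 > 42 → Municipal Certificate exemption does not apply.
(j) years in business 22 > 11; serves food to the public → Established Business License required.
(k) years in business 22 ≥ 18; is a worker-owned cooperative → Established Business Permit required.

Commercial Authorization, Established Business License, Established Business Permit, General Business Certificate, Municipal Certificate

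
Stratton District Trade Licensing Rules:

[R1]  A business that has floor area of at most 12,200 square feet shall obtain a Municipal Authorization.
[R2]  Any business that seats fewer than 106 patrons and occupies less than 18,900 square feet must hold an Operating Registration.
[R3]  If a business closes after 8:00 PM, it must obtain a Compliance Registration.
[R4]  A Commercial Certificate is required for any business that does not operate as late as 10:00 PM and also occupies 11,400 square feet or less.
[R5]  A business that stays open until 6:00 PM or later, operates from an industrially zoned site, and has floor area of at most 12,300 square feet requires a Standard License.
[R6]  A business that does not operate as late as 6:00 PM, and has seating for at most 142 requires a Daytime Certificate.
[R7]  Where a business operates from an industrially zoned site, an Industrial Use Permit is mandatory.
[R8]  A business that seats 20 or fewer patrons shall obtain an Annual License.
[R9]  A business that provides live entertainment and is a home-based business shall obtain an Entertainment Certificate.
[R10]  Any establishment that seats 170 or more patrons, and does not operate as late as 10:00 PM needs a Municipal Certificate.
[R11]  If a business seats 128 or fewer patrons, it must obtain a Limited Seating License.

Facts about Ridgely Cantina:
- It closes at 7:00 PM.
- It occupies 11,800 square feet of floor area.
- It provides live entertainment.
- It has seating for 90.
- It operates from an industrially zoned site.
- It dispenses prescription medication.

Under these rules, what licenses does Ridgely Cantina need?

Industrial Use Permit, Limited Seating License, Municipal Authorization, Operating Registration, Standard License

[R1] floor area 11,800 square feet ≤ 12,200 square feet → Municipal Authorization required.
[R2] seating 90 < 106; floor area 11,800 square feet < 18,900 square feet → Operating Registration required.
[R3] closes 7:00 PM, at/before 8:00 PM → Compliance Registration not required.
[R4] closes 7:00 PM, at/before 10:00 PM; floor area 11,800 square feet > 11,400 square feet → Commercial Certificate not required.
[R5] closes 7:00 PM, after 6:00 PM; operates from an industrially zoned site; floor area 11,800 square feet ≤ 12,300 square feet → Standard License required.
[R6] closes 7:00 PM, after 6:00 PM; seating 90 ≤ 142 → Daytime Certificate not required.
[R7] operates from an industrially zoned site → Industrial Use Permit required.
[R8] seating 90 > 20 → Annual License not required.
[R9] provides live entertainment; operates from an industrially zoned site (not: is a home-based business) → Entertainment Certificate not required.
[R10] seating 90 < 170; closes 7:00 PM, at/before 10:00 PM → Municipal Certificate not required.
[R11] seating 90 ≤ 128 → Limited Seating License required.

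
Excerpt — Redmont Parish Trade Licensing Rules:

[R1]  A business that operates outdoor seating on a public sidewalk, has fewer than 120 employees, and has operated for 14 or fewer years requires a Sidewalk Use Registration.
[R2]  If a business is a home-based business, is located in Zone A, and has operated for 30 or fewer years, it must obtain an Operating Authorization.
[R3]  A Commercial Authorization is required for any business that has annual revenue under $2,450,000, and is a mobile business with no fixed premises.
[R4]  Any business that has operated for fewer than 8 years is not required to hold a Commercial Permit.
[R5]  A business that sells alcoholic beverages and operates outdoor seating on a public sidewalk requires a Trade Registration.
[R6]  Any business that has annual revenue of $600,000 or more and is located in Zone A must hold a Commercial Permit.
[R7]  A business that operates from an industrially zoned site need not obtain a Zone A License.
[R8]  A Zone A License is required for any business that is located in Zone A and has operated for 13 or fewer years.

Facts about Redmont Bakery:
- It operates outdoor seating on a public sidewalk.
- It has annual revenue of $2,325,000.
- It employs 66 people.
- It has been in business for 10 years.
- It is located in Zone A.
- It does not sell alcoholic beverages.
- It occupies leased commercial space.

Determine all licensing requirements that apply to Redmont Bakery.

[R1] operates outdoor seating on a public sidewalk; employees 66 < 120; years in business 10 ≤ 14 → Sidewalk Use Registration required.
[R2] occupies leased commercial space (not: is a home-based business); is located in Zone A; years in business 10 ≤ 30 → Operating Authorization not required.
[R3] revenue $2,325,000 < $2,450,000; occupies leased commercial space (not: is a mobile business with no fixed premises) → Commercial Authorization not required.
[R4] years in business 10 ≥ 8 → Commercial Permit exemption does not apply.
[R5] does not sell alcoholic beverages; operates outdoor seating on a public sidewalk → Trade Registration not required.
[R6] revenue $2,325,000 ≥ $600,000; is located in Zone A → Commercial Permit required.
[R7] occupies leased commercial space (not: operates from an industrially zoned site) → Zone A License exemption does not apply.
[R8] is located in Zone A; years in business 10 ≤ 13 → Zone A License required.

Commercial Permit, Sidewalk Use Registration, Zone A License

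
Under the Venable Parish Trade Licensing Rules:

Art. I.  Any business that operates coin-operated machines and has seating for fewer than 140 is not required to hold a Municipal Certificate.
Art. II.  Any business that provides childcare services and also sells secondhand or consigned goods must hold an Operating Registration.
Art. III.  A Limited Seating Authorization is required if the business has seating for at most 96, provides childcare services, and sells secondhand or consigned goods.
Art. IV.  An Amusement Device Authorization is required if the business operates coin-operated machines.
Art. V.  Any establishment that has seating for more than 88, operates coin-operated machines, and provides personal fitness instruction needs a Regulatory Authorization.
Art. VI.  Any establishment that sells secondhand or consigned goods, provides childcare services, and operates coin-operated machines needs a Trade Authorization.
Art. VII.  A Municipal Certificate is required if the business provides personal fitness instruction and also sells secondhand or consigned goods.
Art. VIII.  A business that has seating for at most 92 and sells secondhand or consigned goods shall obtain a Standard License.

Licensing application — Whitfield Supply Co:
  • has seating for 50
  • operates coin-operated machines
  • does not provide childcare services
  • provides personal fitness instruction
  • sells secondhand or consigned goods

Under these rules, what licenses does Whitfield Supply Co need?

Art. I. operates coin-operated machines; seating 50 < 140 → exempt from Municipal Certificate.
Art. II. does not provide childcare services; sells secondhand or consigned goods → Operating Registration not required.
Art. III. seating 50 ≤ 96; does not provide childcare services; sells secondhand or consigned goods → Limited Seating Authorization not required.
Art. IV. operates coin-operated machines → Amusement Device Authorization required.
Art. V. seating 50 ≤ 88; operates coin-operated machines; provides personal fitness instruction → Regulatory Authorization not required.
Art. VI. sells secondhand or consigned goods; does not provide childcare services; operates coin-operated machines → Trade Authorization not required.
Art. VII. provides personal fitness instruction; sells secondhand or consigned goods → Municipal Certificate required.
Art. VIII. seating 50 ≤ 92; sells secondhand or consigned goods → Standard License required.

Amusement Device Authorization, Standard License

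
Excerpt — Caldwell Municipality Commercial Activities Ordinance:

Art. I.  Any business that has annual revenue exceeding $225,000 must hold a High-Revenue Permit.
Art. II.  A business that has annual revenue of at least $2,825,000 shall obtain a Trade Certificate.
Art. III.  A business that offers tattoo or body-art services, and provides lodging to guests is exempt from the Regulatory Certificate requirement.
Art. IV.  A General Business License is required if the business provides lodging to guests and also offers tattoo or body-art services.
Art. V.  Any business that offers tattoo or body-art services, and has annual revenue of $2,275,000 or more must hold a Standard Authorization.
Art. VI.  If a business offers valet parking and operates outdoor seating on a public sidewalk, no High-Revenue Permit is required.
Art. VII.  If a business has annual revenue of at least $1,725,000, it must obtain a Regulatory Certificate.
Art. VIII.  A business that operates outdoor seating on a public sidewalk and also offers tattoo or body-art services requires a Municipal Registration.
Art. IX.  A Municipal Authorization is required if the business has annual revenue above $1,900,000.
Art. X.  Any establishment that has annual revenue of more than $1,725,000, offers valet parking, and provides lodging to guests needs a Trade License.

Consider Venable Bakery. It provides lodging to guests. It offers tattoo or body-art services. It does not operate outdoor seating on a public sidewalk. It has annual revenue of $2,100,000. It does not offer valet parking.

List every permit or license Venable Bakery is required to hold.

General Business License, High-Revenue Permit, Municipal Authorization

Art. I. revenue $2,100,000 > $225,000 → High-Revenue Permit required.
Art. II. revenue $2,100,000 < $2,825,000 → Trade Certificate not required.
Art. III. offers tattoo or body-art services; provides lodging to guests → exempt from Regulatory Certificate.
Art. IV. provides lodging to guests; offers tattoo or body-art services → General Business License required.
Art. V. offers tattoo or body-art services; revenue $2,100,000 < $2,275,000 → Standard Authorization not required.
Art. VI. does not offer valet parking; does not operate outdoor seating on a public sidewalk → High-Revenue Permit exemption does not apply.
Art. VII. revenue $2,100,000 ≥ $1,725,000 → Regulatory Certificate required.
Art. VIII. does not operate outdoor seating on a public sidewalk; offers tattoo or body-art services → Municipal Registration not required.
Art. IX. revenue $2,100,000 > $1,900,000 → Municipal Authorization required.
Art. X. revenue $2,100,000 > $1,725,000; does not offer valet parking; provides lodging to guests → Trade License not required.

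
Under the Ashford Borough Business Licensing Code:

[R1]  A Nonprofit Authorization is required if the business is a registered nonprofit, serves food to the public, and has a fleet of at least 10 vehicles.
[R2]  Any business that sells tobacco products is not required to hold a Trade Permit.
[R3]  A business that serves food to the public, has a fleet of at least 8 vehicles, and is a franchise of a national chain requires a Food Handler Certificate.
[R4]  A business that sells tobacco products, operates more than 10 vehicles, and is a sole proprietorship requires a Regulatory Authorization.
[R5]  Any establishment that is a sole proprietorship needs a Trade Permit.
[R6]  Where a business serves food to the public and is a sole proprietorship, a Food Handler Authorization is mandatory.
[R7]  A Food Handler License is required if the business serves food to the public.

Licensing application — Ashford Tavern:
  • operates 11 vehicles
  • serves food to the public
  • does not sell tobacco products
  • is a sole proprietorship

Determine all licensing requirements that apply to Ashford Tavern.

[R1] is a sole proprietorship (not: is a registered nonprofit); serves food to the public; vehicles 11 ≥ 10 → Nonprofit Authorization not required.
[R2] does not sell tobacco products → Trade Permit exemption does not apply.
[R3] serves food to the public; vehicles 11 ≥ 8; is a sole proprietorship (not: is a franchise of a national chain) → Food Handler Certificate not required.
[R4] does not sell tobacco products; vehicles 11 > 10; is a sole proprietorship → Regulatory Authorization not required.
[R5] is a sole proprietorship → Trade Permit required.
[R6] serves food to the public; is a sole proprietorship → Food Handler Authorization required.
[R7] serves food to the public → Food Handler License required.

Food Handler Authorization, Food Handler License, Trade Permit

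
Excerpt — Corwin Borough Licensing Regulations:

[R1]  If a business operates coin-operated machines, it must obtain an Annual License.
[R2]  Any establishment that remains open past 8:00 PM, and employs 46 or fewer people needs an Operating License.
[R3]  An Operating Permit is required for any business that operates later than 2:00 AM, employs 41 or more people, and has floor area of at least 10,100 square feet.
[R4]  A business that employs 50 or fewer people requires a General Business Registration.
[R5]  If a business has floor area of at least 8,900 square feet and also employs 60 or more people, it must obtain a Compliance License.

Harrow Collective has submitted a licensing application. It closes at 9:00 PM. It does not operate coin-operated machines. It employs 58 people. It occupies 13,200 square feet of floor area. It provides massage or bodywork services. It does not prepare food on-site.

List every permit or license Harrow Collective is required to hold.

[R1] does not operate coin-operated machines → Annual License not required.
[R2] closes 9:00 PM, after 8:00 PM; employees 58 > 46 → Operating License not required.
[R3] closes 9:00 PM, at/before 2:00 AM; employees 58 ≥ 41; floor area 13,200 square feet ≥ 10,100 square feet → Operating Permit not required.
[R4] employees 58 > 50 → General Business Registration not required.
[R5] floor area 13,200 square feet ≥ 8,900 square feet; employees 58 < 60 → Compliance License not required.

None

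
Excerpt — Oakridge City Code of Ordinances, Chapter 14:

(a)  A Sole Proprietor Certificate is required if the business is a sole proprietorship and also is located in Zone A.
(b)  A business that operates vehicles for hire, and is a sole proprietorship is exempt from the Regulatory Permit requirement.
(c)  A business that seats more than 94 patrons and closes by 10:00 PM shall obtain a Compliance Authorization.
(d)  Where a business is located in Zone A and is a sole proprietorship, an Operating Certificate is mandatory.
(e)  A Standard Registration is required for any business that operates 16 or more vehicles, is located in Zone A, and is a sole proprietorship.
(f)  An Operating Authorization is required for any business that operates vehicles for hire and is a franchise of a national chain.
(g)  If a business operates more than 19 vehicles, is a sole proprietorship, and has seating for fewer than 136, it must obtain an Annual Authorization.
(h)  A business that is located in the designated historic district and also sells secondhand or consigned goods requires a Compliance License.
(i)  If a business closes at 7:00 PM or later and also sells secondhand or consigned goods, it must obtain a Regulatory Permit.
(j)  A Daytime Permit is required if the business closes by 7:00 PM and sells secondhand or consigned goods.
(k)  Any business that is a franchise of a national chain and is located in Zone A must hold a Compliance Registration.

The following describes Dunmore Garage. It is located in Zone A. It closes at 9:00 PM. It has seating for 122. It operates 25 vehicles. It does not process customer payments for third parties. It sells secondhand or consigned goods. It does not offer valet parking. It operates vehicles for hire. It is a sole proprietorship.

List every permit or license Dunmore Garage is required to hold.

Annual Authorization, Compliance Authorization, Operating Certificate, Sole Proprietor Certificate, Standard Registration

(a) is a sole proprietorship; is located in Zone A → Sole Proprietor Certificate required.
(b) operates vehicles for hire; is a sole proprietorship → exempt from Regulatory Permit.
(c) seating 122 > 94; closes 9:00 PM, at/before 10:00 PM → Compliance Authorization required.
(d) is located in Zone A; is a sole proprietorship → Operating Certificate required.
(e) vehicles 25 ≥ 16; is located in Zone A; is a sole proprietorship → Standard Registration required.
(f) operates vehicles for hire; is a sole proprietorship (not: is a franchise of a national chain) → Operating Authorization not required.
(g) vehicles 25 > 19; is a sole proprietorship; seating 122 < 136 → Annual Authorization required.
(h) is located in Zone A (not: is located in the designated historic district); sells secondhand or consigned goods → Compliance License not required.
(i) closes 9:00 PM, after 7:00 PM; sells secondhand or consigned goods → Regulatory Permit required.
(j) closes 9:00 PM, after 7:00 PM; sells secondhand or consigned goods → Daytime Permit not required.
(k) is a sole proprietorship (not: is a franchise of a national chain); is located in Zone A → Compliance Registration not required.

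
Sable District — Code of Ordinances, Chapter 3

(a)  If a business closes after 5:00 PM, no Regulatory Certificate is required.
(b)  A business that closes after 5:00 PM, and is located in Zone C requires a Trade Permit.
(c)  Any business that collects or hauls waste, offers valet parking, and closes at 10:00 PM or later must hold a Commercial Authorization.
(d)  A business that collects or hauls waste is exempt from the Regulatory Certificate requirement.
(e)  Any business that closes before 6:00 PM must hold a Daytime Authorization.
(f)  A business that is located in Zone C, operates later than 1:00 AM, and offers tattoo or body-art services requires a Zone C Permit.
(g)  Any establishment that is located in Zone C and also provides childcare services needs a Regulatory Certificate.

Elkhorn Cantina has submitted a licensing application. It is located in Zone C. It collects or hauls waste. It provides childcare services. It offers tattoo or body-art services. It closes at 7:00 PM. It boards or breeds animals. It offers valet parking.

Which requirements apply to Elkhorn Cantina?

(a) closes 7:00 PM, after 5:00 PM → exempt from Regulatory Certificate.
(b) closes 7:00 PM, after 5:00 PM; is located in Zone C → Trade Permit required.
(c) collects or hauls waste; offers valet parking; closes 7:00 PM, at/before 10:00 PM → Commercial Authorization not required.
(d) collects or hauls waste → exempt from Regulatory Certificate.
(e) closes 7:00 PM, after 6:00 PM → Daytime Authorization not required.
(f) is located in Zone C; closes 7:00 PM, at/before 1:00 AM; offers tattoo or body-art services → Zone C Permit not required.
(g) is located in Zone C; provides childcare services → Regulatory Certificate required.

Trade Permit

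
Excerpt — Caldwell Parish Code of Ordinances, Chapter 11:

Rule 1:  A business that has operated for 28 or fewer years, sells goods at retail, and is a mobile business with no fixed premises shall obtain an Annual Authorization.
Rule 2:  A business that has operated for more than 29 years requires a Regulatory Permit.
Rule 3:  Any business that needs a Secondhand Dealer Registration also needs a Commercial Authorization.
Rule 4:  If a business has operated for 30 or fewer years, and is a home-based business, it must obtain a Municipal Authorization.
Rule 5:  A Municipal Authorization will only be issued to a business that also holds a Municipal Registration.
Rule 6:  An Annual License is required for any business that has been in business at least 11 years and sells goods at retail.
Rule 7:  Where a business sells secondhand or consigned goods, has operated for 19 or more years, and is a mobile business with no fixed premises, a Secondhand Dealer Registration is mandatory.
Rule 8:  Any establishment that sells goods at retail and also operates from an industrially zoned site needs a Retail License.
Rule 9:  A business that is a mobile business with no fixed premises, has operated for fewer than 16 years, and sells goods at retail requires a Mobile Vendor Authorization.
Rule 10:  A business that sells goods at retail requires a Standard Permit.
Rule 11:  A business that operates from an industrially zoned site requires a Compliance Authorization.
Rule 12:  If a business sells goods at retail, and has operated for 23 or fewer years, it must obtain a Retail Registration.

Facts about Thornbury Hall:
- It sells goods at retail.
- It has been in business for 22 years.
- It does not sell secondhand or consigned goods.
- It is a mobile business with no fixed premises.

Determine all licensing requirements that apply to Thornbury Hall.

Rule 1: years in business 22 ≤ 28; sells goods at retail; is a mobile business with no fixed premises → Annual Authorization required.
Rule 2: years in business 22 ≤ 29 → Regulatory Permit not required.
Rule 3: Secondhand Dealer Registration is not required → no effect.
Rule 4: years in business 22 ≤ 30; is a mobile business with no fixed premises (not: is a home-based business) → Municipal Authorization not required.
Rule 5: Municipal Authorization is not required → no effect.
Rule 6: years in business 22 ≥ 11; sells goods at retail → Annual License required.
Rule 7: does not sell secondhand or consigned goods; years in business 22 ≥ 19; is a mobile business with no fixed premises → Secondhand Dealer Registration not required.
Rule 8: sells goods at retail; is a mobile business with no fixed premises (not: operates from an industrially zoned site) → Retail License not required.
Rule 9: is a mobile business with no fixed premises; years in business 22 ≥ 16; sells goods at retail → Mobile Vendor Authorization not required.
Rule 10: sells goods at retail → Standard Permit required.
Rule 11: is a mobile business with no fixed premises (not: operates from an industrially zoned site) → Compliance Authorization not required.
Rule 12: sells goods at retail; years in business 22 ≤ 23 → Retail Registration required.

Annual Authorization, Annual License, Retail Registration, Standard Permit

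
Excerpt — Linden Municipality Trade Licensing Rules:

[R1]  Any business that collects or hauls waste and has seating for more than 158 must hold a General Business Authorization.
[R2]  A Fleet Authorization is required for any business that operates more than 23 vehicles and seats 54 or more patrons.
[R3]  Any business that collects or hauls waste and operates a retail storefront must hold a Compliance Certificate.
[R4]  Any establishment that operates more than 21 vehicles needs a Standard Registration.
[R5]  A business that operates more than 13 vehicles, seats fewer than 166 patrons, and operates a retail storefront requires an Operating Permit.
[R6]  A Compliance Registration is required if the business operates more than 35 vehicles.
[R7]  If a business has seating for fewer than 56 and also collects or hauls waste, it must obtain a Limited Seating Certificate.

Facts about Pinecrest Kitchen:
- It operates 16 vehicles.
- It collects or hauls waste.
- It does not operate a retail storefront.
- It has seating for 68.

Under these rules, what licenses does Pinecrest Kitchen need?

None

[R1] collects or hauls waste; seating 68 ≤ 158 → General Business Authorization not required.
[R2] vehicles 16 ≤ 23; seating 68 ≥ 54 → Fleet Authorization not required.
[R3] collects or hauls waste; does not operate a retail storefront → Compliance Certificate not required.
[R4] vehicles 16 ≤ 21 → Standard Registration not required.
[R5] vehicles 16 > 13; seating 68 < 166; does not operate a retail storefront → Operating Permit not required.
[R6] vehicles 16 ≤ 35 → Compliance Registration not required.
[R7] seating 68 ≥ 56; collects or hauls waste → Limited Seating Certificate not required.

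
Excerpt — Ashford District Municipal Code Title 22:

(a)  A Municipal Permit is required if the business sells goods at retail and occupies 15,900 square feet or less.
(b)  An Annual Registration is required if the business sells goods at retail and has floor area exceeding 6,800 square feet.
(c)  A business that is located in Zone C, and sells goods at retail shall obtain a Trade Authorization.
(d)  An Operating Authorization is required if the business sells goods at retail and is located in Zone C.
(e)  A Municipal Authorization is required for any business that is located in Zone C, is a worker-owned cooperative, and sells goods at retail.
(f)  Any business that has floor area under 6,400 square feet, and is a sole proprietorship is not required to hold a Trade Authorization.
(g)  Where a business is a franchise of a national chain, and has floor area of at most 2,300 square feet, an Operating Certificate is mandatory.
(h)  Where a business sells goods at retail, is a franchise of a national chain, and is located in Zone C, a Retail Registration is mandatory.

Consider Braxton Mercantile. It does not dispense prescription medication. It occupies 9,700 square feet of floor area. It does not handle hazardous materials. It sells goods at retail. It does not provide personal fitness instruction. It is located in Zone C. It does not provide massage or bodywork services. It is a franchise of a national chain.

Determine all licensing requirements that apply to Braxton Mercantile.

Annual Registration, Municipal Permit, Operating Authorization, Retail Registration, Trade Authorization

(a) sells goods at retail; floor area 9,700 square feet ≤ 15,900 square feet → Municipal Permit required.
(b) sells goods at retail; floor area 9,700 square feet > 6,800 square feet → Annual Registration required.
(c) is located in Zone C; sells goods at retail → Trade Authorization required.
(d) sells goods at retail; is located in Zone C → Operating Authorization required.
(e) is located in Zone C; is a franchise of a national chain (not: is a worker-owned cooperative); sells goods at retail → Municipal Authorization not required.
(f) floor area 9,700 square feet ≥ 6,400 square feet; is a franchise of a national chain (not: is a sole proprietorship) → Trade Authorization exemption does not apply.
(g) is a franchise of a national chain; floor area 9,700 square feet > 2,300 square feet → Operating Certificate not required.
(h) sells goods at retail; is a franchise of a national chain; is located in Zone C → Retail Registration required.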